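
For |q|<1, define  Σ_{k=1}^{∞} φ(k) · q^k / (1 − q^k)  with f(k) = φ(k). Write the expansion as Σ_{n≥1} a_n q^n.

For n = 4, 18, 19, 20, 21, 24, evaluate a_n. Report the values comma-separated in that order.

[q^4] φ(1)=1,φ(2)=1,φ(4)=2 ⇒ 4
[q^18] φ(18)=6,φ(9)=6,φ(6)=2,φ(3)=2,φ(2)=1,φ(1)=1 ⇒ 18
n=19: 1·19 19·1  φ→[1+18]=19
[q^20] φ(1)=1,φ(2)=1,φ(4)=2,φ(5)=4,φ(10)=4,φ(20)=8 ⇒ 20
[q^21] φ(1)=1,φ(3)=2,φ(7)=6,φ(21)=12 ⇒ 21
q^24  k|24↦φ(k): 1:1 2:1 3:2 4:2 6:2 8:4 12:4 24:8  a_24=24

4, 18, 19, 20, 21, 24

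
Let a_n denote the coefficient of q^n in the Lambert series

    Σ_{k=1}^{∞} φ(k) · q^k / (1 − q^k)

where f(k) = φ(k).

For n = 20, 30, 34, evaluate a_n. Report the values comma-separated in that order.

[q^20] φ(1)=1,φ(2)=1,φ(4)=2,φ(5)=4,φ(10)=4,φ(20)=8 ⇒ 20
d|30:{1,2,3,5,6,10,15,30}  Σφ=1+1+2+4+2+4+8+8=30
q^34  k|34↦φ(k): 34:16 17:16 2:1 1:1  a_34=34

20, 30, 34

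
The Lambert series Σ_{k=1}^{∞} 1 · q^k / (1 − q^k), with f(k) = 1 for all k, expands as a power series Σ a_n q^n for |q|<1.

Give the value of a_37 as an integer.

a_37 = 2

q^37  k|37↦f(k): 1:1 37:1  a_37=2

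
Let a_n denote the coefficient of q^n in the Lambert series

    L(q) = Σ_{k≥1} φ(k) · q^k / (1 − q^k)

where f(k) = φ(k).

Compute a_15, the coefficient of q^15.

n=15: 1·15 3·5 5·3 15·1  φ→[1+2+4+8]=15

a_15 = 15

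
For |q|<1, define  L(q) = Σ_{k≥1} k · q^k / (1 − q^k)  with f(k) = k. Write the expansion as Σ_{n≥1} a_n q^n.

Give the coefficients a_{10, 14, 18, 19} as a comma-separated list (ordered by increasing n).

q^10  k|10↦f(k): 1:1 2:2 5:5 10:10  a_10=18
q^14  k|14↦f(k): 14:14 7:7 2:2 1:1  a_14=24
q^18  k|18↦f(k): 1:1 2:2 3:3 6:6 9:9 18:18  a_18=39
d|19:{19,1}  Σf=19+1=20

18, 24, 39, 20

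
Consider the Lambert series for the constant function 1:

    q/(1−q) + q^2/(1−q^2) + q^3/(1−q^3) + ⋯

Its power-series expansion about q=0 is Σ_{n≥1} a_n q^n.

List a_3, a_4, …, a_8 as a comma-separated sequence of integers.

q^3  k|3↦f(k): 1:1 3:1  a_3=2
n=4: 4·1 2·2 1·4  f→[1+1+1]=3
q^5  k|5↦f(k): 1:1 5:1  a_5=2
d|6:{1,2,3,6}  Σf=1+1+1+1=4
n=7: 7·1 1·7  f→[1+1]=2
d|8:{1,2,4,8}  Σf=1+1+1+1=4

2, 3, 2, 4, 2, 4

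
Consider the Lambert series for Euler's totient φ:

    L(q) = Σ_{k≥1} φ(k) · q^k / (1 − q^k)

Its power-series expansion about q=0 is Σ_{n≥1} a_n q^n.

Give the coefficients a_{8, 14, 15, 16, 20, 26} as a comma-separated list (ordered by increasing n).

d|8:{8,4,2,1}  Σφ=4+2+1+1=8
[q^14] φ(1)=1,φ(2)=1,φ(7)=6,φ(14)=6 ⇒ 14
[q^15] φ(1)=1,φ(3)=2,φ(5)=4,φ(15)=8 ⇒ 15
d|16:{16,8,4,2,1}  Σφ=8+4+2+1+1=16
d|20:{1,2,4,5,10,20}  Σφ=1+1+2+4+4+8=20
d|26:{26,13,2,1}  Σφ=12+12+1+1=26

8, 14, 15, 16, 20, 26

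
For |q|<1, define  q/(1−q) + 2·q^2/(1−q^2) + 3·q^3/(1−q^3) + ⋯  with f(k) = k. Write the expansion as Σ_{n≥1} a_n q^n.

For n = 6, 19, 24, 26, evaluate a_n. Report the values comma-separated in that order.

12, 20, 60, 42

d|6:{1,2,3,6}  Σf=1+2+3+6=12
d|19:{19,1}  Σf=19+1=20
[q^24] f(1)=1,f(2)=2,f(3)=3,f(4)=4,f(6)=6,f(8)=8,f(12)=12,f(24)=24 ⇒ 60
q^26  k|26↦f(k): 26:26 13:13 2:2 1:1  a_26=42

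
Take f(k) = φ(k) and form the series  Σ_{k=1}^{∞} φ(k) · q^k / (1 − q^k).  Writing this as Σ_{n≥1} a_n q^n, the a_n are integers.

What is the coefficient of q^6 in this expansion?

[q^6] φ(1)=1,φ(2)=1,φ(3)=2,φ(6)=2 ⇒ 6

a_6 = 6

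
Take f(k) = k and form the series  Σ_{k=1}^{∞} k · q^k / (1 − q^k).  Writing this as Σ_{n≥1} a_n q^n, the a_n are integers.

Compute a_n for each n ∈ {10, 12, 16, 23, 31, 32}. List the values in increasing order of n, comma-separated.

18, 28, 31, 24, 32, 63

[q^10] f(1)=1,f(2)=2,f(5)=5,f(10)=10 ⇒ 18
d|12:{1,2,3,4,6,12}  Σf=1+2+3+4+6+12=28
[q^16] f(16)=16,f(8)=8,f(4)=4,f(2)=2,f(1)=1 ⇒ 31
n=23: 1·23 23·1  f→[1+23]=24
n=31: 31·1 1·31  f→[31+1]=32
n=32: 32·1 16·2 8·4 4·8 2·16 1·32  f→[32+16+8+4+2+1]=63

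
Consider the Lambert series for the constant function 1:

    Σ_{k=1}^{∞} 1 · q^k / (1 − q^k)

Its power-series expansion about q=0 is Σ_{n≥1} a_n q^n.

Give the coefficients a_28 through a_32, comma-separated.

[q^28] f(28)=1,f(14)=1,f(7)=1,f(4)=1,f(2)=1,f(1)=1 ⇒ 6
q^29  k|29↦f(k): 29:1 1:1  a_29=2
d|30:{30,15,10,6,5,3,2,1}  Σf=1+1+1+1+1+1+1+1=8
n=31: 31·1 1·31  f→[1+1]=2
d|32:{32,16,8,4,2,1}  Σf=1+1+1+1+1+1=6

6, 2, 8, 2, 6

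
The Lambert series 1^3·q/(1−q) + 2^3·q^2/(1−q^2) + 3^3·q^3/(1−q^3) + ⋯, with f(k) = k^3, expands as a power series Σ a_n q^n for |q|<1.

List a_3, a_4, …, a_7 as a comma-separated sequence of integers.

28, 73, 126, 252, 344

n=3: 1·3 3·1  f→[1+27]=28
[q^4] f(1)=1,f(2)=8,f(4)=64 ⇒ 73
[q^5] f(1)=1,f(5)=125 ⇒ 126
q^6  k|6↦f(k): 6:216 3:27 2:8 1:1  a_6=252
q^7  k|7↦f(k): 7:343 1:1  a_7=344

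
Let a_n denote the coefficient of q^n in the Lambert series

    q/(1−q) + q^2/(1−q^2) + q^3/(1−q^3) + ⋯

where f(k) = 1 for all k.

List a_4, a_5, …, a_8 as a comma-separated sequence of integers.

d|4:{1,2,4}  Σf=1+1+1=3
[q^5] f(1)=1,f(5)=1 ⇒ 2
[q^6] f(6)=1,f(3)=1,f(2)=1,f(1)=1 ⇒ 4
[q^7] f(1)=1,f(7)=1 ⇒ 2
n=8: 8·1 4·2 2·4 1·8  f→[1+1+1+1]=4

3, 2, 4, 2, 4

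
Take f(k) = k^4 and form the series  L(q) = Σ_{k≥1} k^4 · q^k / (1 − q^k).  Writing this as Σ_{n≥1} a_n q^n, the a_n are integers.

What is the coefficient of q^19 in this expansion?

n=19: 1·19 19·1  f→[1+130321]=130322

a_19 = 130322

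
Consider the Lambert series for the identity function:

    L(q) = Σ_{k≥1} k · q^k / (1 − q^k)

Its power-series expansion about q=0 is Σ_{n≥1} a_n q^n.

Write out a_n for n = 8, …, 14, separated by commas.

d|8:{1,2,4,8}  Σf=1+2+4+8=15
q^9  k|9↦f(k): 1:1 3:3 9:9  a_9=13
n=10: 1·10 2·5 5·2 10·1  f→[1+2+5+10]=18
q^11  k|11↦f(k): 1:1 11:11  a_11=12
d|12:{1,2,3,4,6,12}  Σf=1+2+3+4+6+12=28
n=13: 1·13 13·1  f→[1+13]=14
d|14:{1,2,7,14}  Σf=1+2+7+14=24

15, 13, 18, 12, 28, 14, 24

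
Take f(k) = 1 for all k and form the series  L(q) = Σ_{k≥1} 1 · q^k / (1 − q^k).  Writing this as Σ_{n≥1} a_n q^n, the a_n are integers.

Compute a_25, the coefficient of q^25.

a_25 = 3

n=25: 1·25 5·5 25·1  f→[1+1+1]=3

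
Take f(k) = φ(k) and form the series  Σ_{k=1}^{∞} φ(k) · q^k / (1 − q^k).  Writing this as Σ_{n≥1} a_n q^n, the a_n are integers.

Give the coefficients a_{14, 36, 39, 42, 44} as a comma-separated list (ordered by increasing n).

d|14:{14,7,2,1}  Σφ=6+6+1+1=14
q^36  k|36↦φ(k): 1:1 2:1 3:2 4:2 6:2 9:6 12:4 18:6 36:12  a_36=36
[q^39] φ(1)=1,φ(3)=2,φ(13)=12,φ(39)=24 ⇒ 39
n=42: 42·1 21·2 14·3 7·6 6·7 3·14 2·21 1·42  φ→[12+12+6+6+2+2+1+1]=42
[q^44] φ(44)=20,φ(22)=10,φ(11)=10,φ(4)=2,φ(2)=1,φ(1)=1 ⇒ 44

14, 36, 39, 42, 44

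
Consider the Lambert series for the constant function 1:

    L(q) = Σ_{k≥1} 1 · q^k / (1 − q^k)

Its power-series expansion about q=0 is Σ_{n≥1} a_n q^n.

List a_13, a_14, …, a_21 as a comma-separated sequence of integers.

d|13:{13,1}  Σf=1+1=2
q^14  k|14↦f(k): 14:1 7:1 2:1 1:1  a_14=4
d|15:{15,5,3,1}  Σf=1+1+1+1=4
[q^16] f(16)=1,f(8)=1,f(4)=1,f(2)=1,f(1)=1 ⇒ 5
[q^17] f(17)=1,f(1)=1 ⇒ 2
q^18  k|18↦f(k): 18:1 9:1 6:1 3:1 2:1 1:1  a_18=6
[q^19] f(19)=1,f(1)=1 ⇒ 2
d|20:{1,2,4,5,10,20}  Σf=1+1+1+1+1+1=6
[q^21] f(21)=1,f(7)=1,f(3)=1,f(1)=1 ⇒ 4

2, 4, 4, 5, 2, 6, 2, 6, 4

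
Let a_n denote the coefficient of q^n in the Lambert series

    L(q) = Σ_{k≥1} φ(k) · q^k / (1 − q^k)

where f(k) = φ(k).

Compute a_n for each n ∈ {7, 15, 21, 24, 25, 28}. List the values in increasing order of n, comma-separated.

[q^7] φ(7)=6,φ(1)=1 ⇒ 7
n=15: 15·1 5·3 3·5 1·15  φ→[8+4+2+1]=15
[q^21] φ(21)=12,φ(7)=6,φ(3)=2,φ(1)=1 ⇒ 21
d|24:{24,12,8,6,4,3,2,1}  Σφ=8+4+4+2+2+2+1+1=24
q^25  k|25↦φ(k): 25:20 5:4 1:1  a_25=25
d|28:{1,2,4,7,14,28}  Σφ=1+1+2+6+6+12=28

7, 15, 21, 24, 25, 28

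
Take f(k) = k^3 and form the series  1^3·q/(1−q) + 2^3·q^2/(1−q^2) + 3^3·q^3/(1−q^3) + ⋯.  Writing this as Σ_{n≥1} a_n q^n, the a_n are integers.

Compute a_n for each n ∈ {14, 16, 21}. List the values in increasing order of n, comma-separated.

n=14: 14·1 7·2 2·7 1·14  f→[2744+343+8+1]=3096
q^16  k|16↦f(k): 16:4096 8:512 4:64 2:8 1:1  a_16=4681
q^21  k|21↦f(k): 21:9261 7:343 3:27 1:1  a_21=9632

3096, 4681, 9632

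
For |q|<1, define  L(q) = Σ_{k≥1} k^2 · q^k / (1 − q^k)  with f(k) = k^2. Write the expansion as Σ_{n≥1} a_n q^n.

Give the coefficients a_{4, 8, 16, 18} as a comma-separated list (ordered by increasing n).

n=4: 4·1 2·2 1·4  f→[16+4+1]=21
n=8: 8·1 4·2 2·4 1·8  f→[64+16+4+1]=85
n=16: 16·1 8·2 4·4 2·8 1·16  f→[256+64+16+4+1]=341
q^18  k|18↦f(k): 1:1 2:4 3:9 6:36 9:81 18:324  a_18=455

21, 85, 341, 455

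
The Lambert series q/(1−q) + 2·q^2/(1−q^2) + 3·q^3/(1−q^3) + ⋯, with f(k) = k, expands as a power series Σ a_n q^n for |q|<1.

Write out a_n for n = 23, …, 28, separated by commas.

[q^23] f(1)=1,f(23)=23 ⇒ 24
d|24:{24,12,8,6,4,3,2,1}  Σf=24+12+8+6+4+3+2+1=60
q^25  k|25↦f(k): 1:1 5:5 25:25  a_25=31
q^26  k|26↦f(k): 1:1 2:2 13:13 26:26  a_26=42
d|27:{1,3,9,27}  Σf=1+3+9+27=40
[q^28] f(1)=1,f(2)=2,f(4)=4,f(7)=7,f(14)=14,f(28)=28 ⇒ 56

24, 60, 31, 42, 40, 56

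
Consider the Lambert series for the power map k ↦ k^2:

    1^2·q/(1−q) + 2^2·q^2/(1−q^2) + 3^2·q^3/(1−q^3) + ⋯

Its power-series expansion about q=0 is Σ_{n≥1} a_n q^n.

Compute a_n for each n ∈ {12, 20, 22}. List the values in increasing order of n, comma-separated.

n=12: 12·1 6·2 4·3 3·4 2·6 1·12  f→[144+36+16+9+4+1]=210
n=20: 20·1 10·2 5·4 4·5 2·10 1·20  f→[400+100+25+16+4+1]=546
n=22: 1·22 2·11 11·2 22·1  f→[1+4+121+484]=610

210, 546, 610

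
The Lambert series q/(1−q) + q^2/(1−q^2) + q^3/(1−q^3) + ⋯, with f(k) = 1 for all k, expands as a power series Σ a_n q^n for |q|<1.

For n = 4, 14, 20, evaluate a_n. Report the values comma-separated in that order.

[q^4] f(1)=1,f(2)=1,f(4)=1 ⇒ 3
q^14  k|14↦f(k): 14:1 7:1 2:1 1:1  a_14=4
q^20  k|20↦f(k): 20:1 10:1 5:1 4:1 2:1 1:1  a_20=6

3, 4, 6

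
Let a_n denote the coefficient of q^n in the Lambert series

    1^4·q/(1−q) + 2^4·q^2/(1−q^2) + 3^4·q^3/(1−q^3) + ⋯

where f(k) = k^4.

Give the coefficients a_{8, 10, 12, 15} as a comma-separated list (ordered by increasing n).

n=8: 8·1 4·2 2·4 1·8  f→[4096+256+16+1]=4369
q^10  k|10↦f(k): 1:1 2:16 5:625 10:10000  a_10=10642
n=12: 12·1 6·2 4·3 3·4 2·6 1·12  f→[20736+1296+256+81+16+1]=22386
q^15  k|15↦f(k): 1:1 3:81 5:625 15:50625  a_15=51332

4369, 10642, 22386, 51332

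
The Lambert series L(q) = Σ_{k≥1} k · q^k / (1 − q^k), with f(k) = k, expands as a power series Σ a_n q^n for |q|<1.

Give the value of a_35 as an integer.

a_35 = 48

d|35:{1,5,7,35}  Σf=1+5+7+35=48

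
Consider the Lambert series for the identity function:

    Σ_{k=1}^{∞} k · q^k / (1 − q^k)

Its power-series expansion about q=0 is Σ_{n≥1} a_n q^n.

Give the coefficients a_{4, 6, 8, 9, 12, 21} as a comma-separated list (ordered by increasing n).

7, 12, 15, 13, 28, 32

n=4: 1·4 2·2 4·1  f→[1+2+4]=7
[q^6] f(6)=6,f(3)=3,f(2)=2,f(1)=1 ⇒ 12
d|8:{8,4,2,1}  Σf=8+4+2+1=15
q^9  k|9↦f(k): 1:1 3:3 9:9  a_9=13
n=12: 12·1 6·2 4·3 3·4 2·6 1·12  f→[12+6+4+3+2+1]=28
d|21:{21,7,3,1}  Σf=21+7+3+1=32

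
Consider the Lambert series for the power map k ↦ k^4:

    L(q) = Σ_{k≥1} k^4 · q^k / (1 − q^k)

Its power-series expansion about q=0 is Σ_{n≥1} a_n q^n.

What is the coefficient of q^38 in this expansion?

a_38 = 2215474

n=38: 1·38 2·19 19·2 38·1  f→[1+16+130321+2085136]=2215474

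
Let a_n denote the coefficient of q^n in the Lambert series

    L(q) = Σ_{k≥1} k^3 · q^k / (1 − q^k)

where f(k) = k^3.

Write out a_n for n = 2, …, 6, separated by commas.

9, 28, 73, 126, 252

[q^2] f(1)=1,f(2)=8 ⇒ 9
q^3  k|3↦f(k): 3:27 1:1  a_3=28
q^4  k|4↦f(k): 1:1 2:8 4:64  a_4=73
n=5: 5·1 1·5  f→[125+1]=126
d|6:{6,3,2,1}  Σf=216+27+8+1=252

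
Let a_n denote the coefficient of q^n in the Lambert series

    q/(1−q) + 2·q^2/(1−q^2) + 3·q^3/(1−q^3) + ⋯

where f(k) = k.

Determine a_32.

a_32 = 63

n=32: 1·32 2·16 4·8 8·4 16·2 32·1  f→[1+2+4+8+16+32]=63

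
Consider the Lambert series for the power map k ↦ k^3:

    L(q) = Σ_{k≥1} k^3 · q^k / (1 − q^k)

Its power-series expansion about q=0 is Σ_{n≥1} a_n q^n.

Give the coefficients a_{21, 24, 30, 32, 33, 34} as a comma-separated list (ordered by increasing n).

n=21: 1·21 3·7 7·3 21·1  f→[1+27+343+9261]=9632
q^24  k|24↦f(k): 1:1 2:8 3:27 4:64 6:216 8:512 12:1728 24:13824  a_24=16380
q^30  k|30↦f(k): 1:1 2:8 3:27 5:125 6:216 10:1000 15:3375 30:27000  a_30=31752
d|32:{32,16,8,4,2,1}  Σf=32768+4096+512+64+8+1=37449
n=33: 33·1 11·3 3·11 1·33  f→[35937+1331+27+1]=37296
d|34:{1,2,17,34}  Σf=1+8+4913+39304=44226

9632, 16380, 31752, 37449, 37296, 44226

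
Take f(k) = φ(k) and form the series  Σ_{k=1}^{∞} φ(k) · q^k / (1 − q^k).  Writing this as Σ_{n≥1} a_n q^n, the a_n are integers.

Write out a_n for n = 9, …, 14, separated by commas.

[q^9] φ(1)=1,φ(3)=2,φ(9)=6 ⇒ 9
q^10  k|10↦φ(k): 1:1 2:1 5:4 10:4  a_10=10
[q^11] φ(1)=1,φ(11)=10 ⇒ 11
q^12  k|12↦φ(k): 1:1 2:1 3:2 4:2 6:2 12:4  a_12=12
[q^13] φ(1)=1,φ(13)=12 ⇒ 13
[q^14] φ(14)=6,φ(7)=6,φ(2)=1,φ(1)=1 ⇒ 14

9, 10, 11, 12, 13, 14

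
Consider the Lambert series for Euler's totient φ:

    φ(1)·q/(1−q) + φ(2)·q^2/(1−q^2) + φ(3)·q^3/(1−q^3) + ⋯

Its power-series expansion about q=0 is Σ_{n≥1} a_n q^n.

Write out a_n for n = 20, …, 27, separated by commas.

[q^20] φ(1)=1,φ(2)=1,φ(4)=2,φ(5)=4,φ(10)=4,φ(20)=8 ⇒ 20
q^21  k|21↦φ(k): 1:1 3:2 7:6 21:12  a_21=21
d|22:{22,11,2,1}  Σφ=10+10+1+1=22
n=23: 23·1 1·23  φ→[22+1]=23
n=24: 24·1 12·2 8·3 6·4 4·6 3·8 2·12 1·24  φ→[8+4+4+2+2+2+1+1]=24
d|25:{1,5,25}  Σφ=1+4+20=25
d|26:{26,13,2,1}  Σφ=12+12+1+1=26
n=27: 1·27 3·9 9·3 27·1  φ→[1+2+6+18]=27

20, 21, 22, 23, 24, 25, 26, 27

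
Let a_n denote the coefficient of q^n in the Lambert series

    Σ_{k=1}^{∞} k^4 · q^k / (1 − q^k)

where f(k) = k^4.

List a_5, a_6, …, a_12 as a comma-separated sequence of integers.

626, 1394, 2402, 4369, 6643, 10642, 14642, 22386

[q^5] f(5)=625,f(1)=1 ⇒ 626
q^6  k|6↦f(k): 6:1296 3:81 2:16 1:1  a_6=1394
n=7: 1·7 7·1  f→[1+2401]=2402
n=8: 1·8 2·4 4·2 8·1  f→[1+16+256+4096]=4369
q^9  k|9↦f(k): 1:1 3:81 9:6561  a_9=6643
q^10  k|10↦f(k): 1:1 2:16 5:625 10:10000  a_10=10642
d|11:{11,1}  Σf=14641+1=14642
n=12: 1·12 2·6 3·4 4·3 6·2 12·1  f→[1+16+81+256+1296+20736]=22386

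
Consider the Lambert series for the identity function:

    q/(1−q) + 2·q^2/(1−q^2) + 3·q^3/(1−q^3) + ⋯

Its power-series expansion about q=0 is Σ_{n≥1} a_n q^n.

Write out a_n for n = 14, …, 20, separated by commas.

[q^14] f(1)=1,f(2)=2,f(7)=7,f(14)=14 ⇒ 24
n=15: 15·1 5·3 3·5 1·15  f→[15+5+3+1]=24
d|16:{1,2,4,8,16}  Σf=1+2+4+8+16=31
d|17:{17,1}  Σf=17+1=18
q^18  k|18↦f(k): 18:18 9:9 6:6 3:3 2:2 1:1  a_18=39
n=19: 19·1 1·19  f→[19+1]=20
[q^20] f(20)=20,f(10)=10,f(5)=5,f(4)=4,f(2)=2,f(1)=1 ⇒ 42

24, 24, 31, 18, 39, 20, 42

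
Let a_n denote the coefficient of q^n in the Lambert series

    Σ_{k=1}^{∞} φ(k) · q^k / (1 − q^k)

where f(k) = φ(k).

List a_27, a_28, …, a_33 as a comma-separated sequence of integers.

[q^27] φ(27)=18,φ(9)=6,φ(3)=2,φ(1)=1 ⇒ 27
d|28:{1,2,4,7,14,28}  Σφ=1+1+2+6+6+12=28
d|29:{29,1}  Σφ=28+1=29
d|30:{1,2,3,5,6,10,15,30}  Σφ=1+1+2+4+2+4+8+8=30
[q^31] φ(31)=30,φ(1)=1 ⇒ 31
d|32:{32,16,8,4,2,1}  Σφ=16+8+4+2+1+1=32
d|33:{33,11,3,1}  Σφ=20+10+2+1=33

27, 28, 29, 30, 31, 32, 33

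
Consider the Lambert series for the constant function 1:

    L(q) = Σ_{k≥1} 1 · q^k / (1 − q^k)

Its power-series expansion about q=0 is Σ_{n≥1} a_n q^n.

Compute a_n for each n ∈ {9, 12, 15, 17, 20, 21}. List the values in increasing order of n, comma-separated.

[q^9] f(1)=1,f(3)=1,f(9)=1 ⇒ 3
q^12  k|12↦f(k): 1:1 2:1 3:1 4:1 6:1 12:1  a_12=6
[q^15] f(15)=1,f(5)=1,f(3)=1,f(1)=1 ⇒ 4
d|17:{1,17}  Σf=1+1=2
n=20: 1·20 2·10 4·5 5·4 10·2 20·1  f→[1+1+1+1+1+1]=6
n=21: 21·1 7·3 3·7 1·21  f→[1+1+1+1]=4

3, 6, 4, 2, 6, 4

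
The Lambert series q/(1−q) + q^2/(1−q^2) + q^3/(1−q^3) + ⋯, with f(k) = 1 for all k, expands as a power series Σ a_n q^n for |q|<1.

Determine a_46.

n=46: 46·1 23·2 2·23 1·46  f→[1+1+1+1]=4

a_46 = 4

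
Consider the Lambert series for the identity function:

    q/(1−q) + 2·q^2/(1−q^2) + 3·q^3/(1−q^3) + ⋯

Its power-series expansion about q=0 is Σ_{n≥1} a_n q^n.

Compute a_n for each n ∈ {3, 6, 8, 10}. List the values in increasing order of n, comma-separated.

4, 12, 15, 18

[q^3] f(1)=1,f(3)=3 ⇒ 4
[q^6] f(6)=6,f(3)=3,f(2)=2,f(1)=1 ⇒ 12
[q^8] f(1)=1,f(2)=2,f(4)=4,f(8)=8 ⇒ 15
q^10  k|10↦f(k): 10:10 5:5 2:2 1:1  a_10=18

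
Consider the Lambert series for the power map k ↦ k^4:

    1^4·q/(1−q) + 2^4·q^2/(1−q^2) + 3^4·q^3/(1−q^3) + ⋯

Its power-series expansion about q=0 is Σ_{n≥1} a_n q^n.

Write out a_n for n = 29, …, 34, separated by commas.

n=29: 1·29 29·1  f→[1+707281]=707282
q^30  k|30↦f(k): 30:810000 15:50625 10:10000 6:1296 5:625 3:81 2:16 1:1  a_30=872644
q^31  k|31↦f(k): 31:923521 1:1  a_31=923522
[q^32] f(1)=1,f(2)=16,f(4)=256,f(8)=4096,f(16)=65536,f(32)=1048576 ⇒ 1118481
d|33:{1,3,11,33}  Σf=1+81+14641+1185921=1200644
n=34: 1·34 2·17 17·2 34·1  f→[1+16+83521+1336336]=1419874

707282, 872644, 923522, 1118481, 1200644, 1419874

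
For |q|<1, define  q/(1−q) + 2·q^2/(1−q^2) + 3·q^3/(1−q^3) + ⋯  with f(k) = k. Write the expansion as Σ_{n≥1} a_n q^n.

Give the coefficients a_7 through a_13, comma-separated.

8, 15, 13, 18, 12, 28, 14

[q^7] f(1)=1,f(7)=7 ⇒ 8
d|8:{1,2,4,8}  Σf=1+2+4+8=15
n=9: 9·1 3·3 1·9  f→[9+3+1]=13
d|10:{1,2,5,10}  Σf=1+2+5+10=18
n=11: 1·11 11·1  f→[1+11]=12
d|12:{12,6,4,3,2,1}  Σf=12+6+4+3+2+1=28
q^13  k|13↦f(k): 1:1 13:13  a_13=14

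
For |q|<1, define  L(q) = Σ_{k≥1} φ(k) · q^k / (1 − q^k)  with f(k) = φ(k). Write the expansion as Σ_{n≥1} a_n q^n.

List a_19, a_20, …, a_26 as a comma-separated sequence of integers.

[q^19] φ(19)=18,φ(1)=1 ⇒ 19
d|20:{1,2,4,5,10,20}  Σφ=1+1+2+4+4+8=20
[q^21] φ(21)=12,φ(7)=6,φ(3)=2,φ(1)=1 ⇒ 21
d|22:{1,2,11,22}  Σφ=1+1+10+10=22
d|23:{1,23}  Σφ=1+22=23
d|24:{24,12,8,6,4,3,2,1}  Σφ=8+4+4+2+2+2+1+1=24
[q^25] φ(1)=1,φ(5)=4,φ(25)=20 ⇒ 25
d|26:{1,2,13,26}  Σφ=1+1+12+12=26

19, 20, 21, 22, 23, 24, 25, 26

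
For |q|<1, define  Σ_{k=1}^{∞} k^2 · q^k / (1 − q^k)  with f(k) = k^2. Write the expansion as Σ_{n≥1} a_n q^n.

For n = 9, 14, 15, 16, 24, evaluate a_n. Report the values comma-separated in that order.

91, 250, 260, 341, 850

q^9  k|9↦f(k): 9:81 3:9 1:1  a_9=91
[q^14] f(1)=1,f(2)=4,f(7)=49,f(14)=196 ⇒ 250
q^15  k|15↦f(k): 15:225 5:25 3:9 1:1  a_15=260
n=16: 1·16 2·8 4·4 8·2 16·1  f→[1+4+16+64+256]=341
d|24:{1,2,3,4,6,8,12,24}  Σf=1+4+9+16+36+64+144+576=850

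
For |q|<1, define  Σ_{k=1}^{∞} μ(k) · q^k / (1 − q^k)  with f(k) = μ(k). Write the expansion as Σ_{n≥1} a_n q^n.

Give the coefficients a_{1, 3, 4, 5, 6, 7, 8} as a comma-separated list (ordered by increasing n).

1, 0, 0, 0, 0, 0, 0

q^1  k|1↦μ(k): 1:1  a_1=1
d|3:{3,1}  Σμ=(-1)+1=0
[q^4] μ(4)=0,μ(2)=-1,μ(1)=1 ⇒ 0
d|5:{1,5}  Σμ=1+(-1)=0
d|6:{6,3,2,1}  Σμ=1+(-1)+(-1)+1=0
q^7  k|7↦μ(k): 1:1 7:-1  a_7=0
n=8: 1·8 2·4 4·2 8·1  μ→[1+(-1)+0+0]=0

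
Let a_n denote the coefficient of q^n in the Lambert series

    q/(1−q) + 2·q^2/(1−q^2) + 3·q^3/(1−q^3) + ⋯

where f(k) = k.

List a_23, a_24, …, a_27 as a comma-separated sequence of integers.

n=23: 23·1 1·23  f→[23+1]=24
q^24  k|24↦f(k): 1:1 2:2 3:3 4:4 6:6 8:8 12:12 24:24  a_24=60
[q^25] f(1)=1,f(5)=5,f(25)=25 ⇒ 31
[q^26] f(26)=26,f(13)=13,f(2)=2,f(1)=1 ⇒ 42
d|27:{1,3,9,27}  Σf=1+3+9+27=40

24, 60, 31, 42, 40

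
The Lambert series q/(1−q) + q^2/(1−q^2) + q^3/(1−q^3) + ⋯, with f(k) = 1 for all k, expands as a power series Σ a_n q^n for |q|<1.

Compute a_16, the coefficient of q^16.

[q^16] f(1)=1,f(2)=1,f(4)=1,f(8)=1,f(16)=1 ⇒ 5

a_16 = 5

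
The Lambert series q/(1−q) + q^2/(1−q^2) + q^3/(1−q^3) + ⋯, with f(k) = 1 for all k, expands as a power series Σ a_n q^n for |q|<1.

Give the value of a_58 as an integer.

a_58 = 4

n=58: 58·1 29·2 2·29 1·58  f→[1+1+1+1]=4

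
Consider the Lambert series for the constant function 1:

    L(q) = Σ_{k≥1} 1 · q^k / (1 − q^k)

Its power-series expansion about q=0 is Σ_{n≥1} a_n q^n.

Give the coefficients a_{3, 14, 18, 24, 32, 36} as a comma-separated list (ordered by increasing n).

d|3:{1,3}  Σf=1+1=2
d|14:{1,2,7,14}  Σf=1+1+1+1=4
q^18  k|18↦f(k): 18:1 9:1 6:1 3:1 2:1 1:1  a_18=6
n=24: 1·24 2·12 3·8 4·6 6·4 8·3 12·2 24·1  f→[1+1+1+1+1+1+1+1]=8
n=32: 32·1 16·2 8·4 4·8 2·16 1·32  f→[1+1+1+1+1+1]=6
[q^36] f(1)=1,f(2)=1,f(3)=1,f(4)=1,f(6)=1,f(9)=1,f(12)=1,f(18)=1,f(36)=1 ⇒ 9

2, 4, 6, 8, 6, 9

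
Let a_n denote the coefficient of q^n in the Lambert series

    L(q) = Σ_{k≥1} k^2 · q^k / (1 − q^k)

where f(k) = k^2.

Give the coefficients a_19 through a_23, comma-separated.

362, 546, 500, 610, 530

d|19:{1,19}  Σf=1+361=362
q^20  k|20↦f(k): 1:1 2:4 4:16 5:25 10:100 20:400  a_20=546
[q^21] f(21)=441,f(7)=49,f(3)=9,f(1)=1 ⇒ 500
[q^22] f(22)=484,f(11)=121,f(2)=4,f(1)=1 ⇒ 610
[q^23] f(1)=1,f(23)=529 ⇒ 530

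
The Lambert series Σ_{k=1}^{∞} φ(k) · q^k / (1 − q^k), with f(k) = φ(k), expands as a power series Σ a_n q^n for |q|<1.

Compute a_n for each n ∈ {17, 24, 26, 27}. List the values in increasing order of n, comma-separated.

d|17:{1,17}  Σφ=1+16=17
d|24:{24,12,8,6,4,3,2,1}  Σφ=8+4+4+2+2+2+1+1=24
d|26:{26,13,2,1}  Σφ=12+12+1+1=26
[q^27] φ(27)=18,φ(9)=6,φ(3)=2,φ(1)=1 ⇒ 27

17, 24, 26, 27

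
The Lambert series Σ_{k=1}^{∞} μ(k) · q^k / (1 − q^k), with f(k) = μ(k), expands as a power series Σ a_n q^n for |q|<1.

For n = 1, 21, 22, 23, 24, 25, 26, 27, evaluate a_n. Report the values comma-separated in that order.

n=1: 1·1  μ→[1]=1
d|21:{1,3,7,21}  Σμ=1+(-1)+(-1)+1=0
d|22:{1,2,11,22}  Σμ=1+(-1)+(-1)+1=0
d|23:{23,1}  Σμ=(-1)+1=0
[q^24] μ(1)=1,μ(2)=-1,μ(3)=-1,μ(4)=0,μ(6)=1,μ(8)=0,μ(12)=0,μ(24)=0 ⇒ 0
d|25:{25,5,1}  Σμ=0+(-1)+1=0
n=26: 26·1 13·2 2·13 1·26  μ→[1+(-1)+(-1)+1]=0
q^27  k|27↦μ(k): 27:0 9:0 3:-1 1:1  a_27=0

1, 0, 0, 0, 0, 0, 0, 0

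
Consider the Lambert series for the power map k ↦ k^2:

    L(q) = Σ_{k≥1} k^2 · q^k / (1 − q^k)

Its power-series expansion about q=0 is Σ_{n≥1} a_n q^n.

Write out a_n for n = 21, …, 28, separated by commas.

500, 610, 530, 850, 651, 850, 820, 1050

[q^21] f(21)=441,f(7)=49,f(3)=9,f(1)=1 ⇒ 500
[q^22] f(22)=484,f(11)=121,f(2)=4,f(1)=1 ⇒ 610
[q^23] f(23)=529,f(1)=1 ⇒ 530
[q^24] f(24)=576,f(12)=144,f(8)=64,f(6)=36,f(4)=16,f(3)=9,f(2)=4,f(1)=1 ⇒ 850
[q^25] f(1)=1,f(5)=25,f(25)=625 ⇒ 651
q^26  k|26↦f(k): 1:1 2:4 13:169 26:676  a_26=850
[q^27] f(1)=1,f(3)=9,f(9)=81,f(27)=729 ⇒ 820
d|28:{28,14,7,4,2,1}  Σf=784+196+49+16+4+1=1050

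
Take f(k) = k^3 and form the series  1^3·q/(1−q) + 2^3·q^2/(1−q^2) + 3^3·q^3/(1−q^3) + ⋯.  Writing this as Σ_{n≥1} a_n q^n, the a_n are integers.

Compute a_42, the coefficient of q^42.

a_42 = 86688

q^42  k|42↦f(k): 1:1 2:8 3:27 6:216 7:343 14:2744 21:9261 42:74088  a_42=86688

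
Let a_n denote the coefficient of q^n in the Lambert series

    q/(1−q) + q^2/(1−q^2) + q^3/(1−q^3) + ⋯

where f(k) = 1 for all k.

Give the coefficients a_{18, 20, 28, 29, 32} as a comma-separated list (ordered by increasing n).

6, 6, 6, 2, 6

d|18:{18,9,6,3,2,1}  Σf=1+1+1+1+1+1=6
d|20:{1,2,4,5,10,20}  Σf=1+1+1+1+1+1=6
[q^28] f(28)=1,f(14)=1,f(7)=1,f(4)=1,f(2)=1,f(1)=1 ⇒ 6
q^29  k|29↦f(k): 1:1 29:1  a_29=2
[q^32] f(32)=1,f(16)=1,f(8)=1,f(4)=1,f(2)=1,f(1)=1 ⇒ 6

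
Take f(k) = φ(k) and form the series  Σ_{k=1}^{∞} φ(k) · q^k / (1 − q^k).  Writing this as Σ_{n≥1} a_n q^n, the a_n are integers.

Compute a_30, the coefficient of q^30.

q^30  k|30↦φ(k): 1:1 2:1 3:2 5:4 6:2 10:4 15:8 30:8  a_30=30

a_30 = 30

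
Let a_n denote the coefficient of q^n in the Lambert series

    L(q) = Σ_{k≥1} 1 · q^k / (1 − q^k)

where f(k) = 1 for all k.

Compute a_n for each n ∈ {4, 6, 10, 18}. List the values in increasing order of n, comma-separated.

3, 4, 4, 6

[q^4] f(4)=1,f(2)=1,f(1)=1 ⇒ 3
q^6  k|6↦f(k): 6:1 3:1 2:1 1:1  a_6=4
[q^10] f(1)=1,f(2)=1,f(5)=1,f(10)=1 ⇒ 4
q^18  k|18↦f(k): 18:1 9:1 6:1 3:1 2:1 1:1  a_18=6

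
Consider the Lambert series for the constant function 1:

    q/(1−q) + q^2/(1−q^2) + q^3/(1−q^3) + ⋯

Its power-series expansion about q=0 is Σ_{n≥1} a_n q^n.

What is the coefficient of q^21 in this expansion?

a_21 = 4

q^21  k|21↦f(k): 21:1 7:1 3:1 1:1  a_21=4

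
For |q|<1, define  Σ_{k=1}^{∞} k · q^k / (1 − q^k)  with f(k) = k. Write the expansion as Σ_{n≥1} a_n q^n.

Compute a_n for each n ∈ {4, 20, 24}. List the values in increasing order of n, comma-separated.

7, 42, 60

d|4:{1,2,4}  Σf=1+2+4=7
d|20:{20,10,5,4,2,1}  Σf=20+10+5+4+2+1=42
d|24:{24,12,8,6,4,3,2,1}  Σf=24+12+8+6+4+3+2+1=60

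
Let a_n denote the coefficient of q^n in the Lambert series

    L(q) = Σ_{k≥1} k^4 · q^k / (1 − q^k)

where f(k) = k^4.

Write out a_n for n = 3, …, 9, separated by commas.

n=3: 3·1 1·3  f→[81+1]=82
[q^4] f(4)=256,f(2)=16,f(1)=1 ⇒ 273
q^5  k|5↦f(k): 1:1 5:625  a_5=626
[q^6] f(6)=1296,f(3)=81,f(2)=16,f(1)=1 ⇒ 1394
d|7:{1,7}  Σf=1+2401=2402
d|8:{1,2,4,8}  Σf=1+16+256+4096=4369
n=9: 1·9 3·3 9·1  f→[1+81+6561]=6643

82, 273, 626, 1394, 2402, 4369, 6643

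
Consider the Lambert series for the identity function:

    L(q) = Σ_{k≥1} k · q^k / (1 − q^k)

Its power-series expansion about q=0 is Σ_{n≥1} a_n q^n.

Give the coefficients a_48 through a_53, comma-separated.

124, 57, 93, 72, 98, 54

q^48  k|48↦f(k): 1:1 2:2 3:3 4:4 6:6 8:8 12:12 16:16 24:24 48:48  a_48=124
q^49  k|49↦f(k): 49:49 7:7 1:1  a_49=57
d|50:{1,2,5,10,25,50}  Σf=1+2+5+10+25+50=93
d|51:{51,17,3,1}  Σf=51+17+3+1=72
d|52:{1,2,4,13,26,52}  Σf=1+2+4+13+26+52=98
[q^53] f(1)=1,f(53)=53 ⇒ 54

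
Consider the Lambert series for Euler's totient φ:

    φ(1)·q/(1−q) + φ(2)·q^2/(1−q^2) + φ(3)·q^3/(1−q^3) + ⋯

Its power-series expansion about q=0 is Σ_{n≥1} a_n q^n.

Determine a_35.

d|35:{35,7,5,1}  Σφ=24+6+4+1=35

a_35 = 35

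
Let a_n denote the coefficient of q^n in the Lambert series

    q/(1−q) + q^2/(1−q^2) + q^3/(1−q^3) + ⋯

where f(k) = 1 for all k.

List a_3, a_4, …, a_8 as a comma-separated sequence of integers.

n=3: 1·3 3·1  f→[1+1]=2
q^4  k|4↦f(k): 1:1 2:1 4:1  a_4=3
q^5  k|5↦f(k): 5:1 1:1  a_5=2
n=6: 1·6 2·3 3·2 6·1  f→[1+1+1+1]=4
d|7:{1,7}  Σf=1+1=2
[q^8] f(8)=1,f(4)=1,f(2)=1,f(1)=1 ⇒ 4

2, 3, 2, 4, 2, 4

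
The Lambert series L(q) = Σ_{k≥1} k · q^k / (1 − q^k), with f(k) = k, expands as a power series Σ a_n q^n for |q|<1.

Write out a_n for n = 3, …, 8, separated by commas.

q^3  k|3↦f(k): 3:3 1:1  a_3=4
d|4:{1,2,4}  Σf=1+2+4=7
n=5: 5·1 1·5  f→[5+1]=6
q^6  k|6↦f(k): 6:6 3:3 2:2 1:1  a_6=12
[q^7] f(7)=7,f(1)=1 ⇒ 8
d|8:{8,4,2,1}  Σf=8+4+2+1=15

4, 7, 6, 12, 8, 15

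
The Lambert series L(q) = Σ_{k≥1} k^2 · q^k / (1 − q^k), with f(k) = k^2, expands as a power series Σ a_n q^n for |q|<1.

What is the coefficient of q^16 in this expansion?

a_16 = 341

n=16: 1·16 2·8 4·4 8·2 16·1  f→[1+4+16+64+256]=341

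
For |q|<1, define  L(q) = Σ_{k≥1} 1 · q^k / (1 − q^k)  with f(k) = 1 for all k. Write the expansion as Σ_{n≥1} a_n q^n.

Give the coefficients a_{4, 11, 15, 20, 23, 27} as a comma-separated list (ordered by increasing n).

3, 2, 4, 6, 2, 4

d|4:{4,2,1}  Σf=1+1+1=3
d|11:{1,11}  Σf=1+1=2
[q^15] f(1)=1,f(3)=1,f(5)=1,f(15)=1 ⇒ 4
n=20: 20·1 10·2 5·4 4·5 2·10 1·20  f→[1+1+1+1+1+1]=6
d|23:{1,23}  Σf=1+1=2
q^27  k|27↦f(k): 1:1 3:1 9:1 27:1  a_27=4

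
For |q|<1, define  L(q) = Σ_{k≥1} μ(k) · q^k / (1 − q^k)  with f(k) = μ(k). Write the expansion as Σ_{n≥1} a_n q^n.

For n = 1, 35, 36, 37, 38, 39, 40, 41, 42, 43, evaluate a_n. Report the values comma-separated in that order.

1, 0, 0, 0, 0, 0, 0, 0, 0, 0

d|1:{1}  Σμ=1=1
[q^35] μ(35)=1,μ(7)=-1,μ(5)=-1,μ(1)=1 ⇒ 0
q^36  k|36↦μ(k): 1:1 2:-1 3:-1 4:0 6:1 9:0 12:0 18:0 36:0  a_36=0
q^37  k|37↦μ(k): 37:-1 1:1  a_37=0
n=38: 38·1 19·2 2·19 1·38  μ→[1+(-1)+(-1)+1]=0
q^39  k|39↦μ(k): 39:1 13:-1 3:-1 1:1  a_39=0
[q^40] μ(1)=1,μ(2)=-1,μ(4)=0,μ(5)=-1,μ(8)=0,μ(10)=1,μ(20)=0,μ(40)=0 ⇒ 0
n=41: 41·1 1·41  μ→[(-1)+1]=0
d|42:{42,21,14,7,6,3,2,1}  Σμ=(-1)+1+1+(-1)+1+(-1)+(-1)+1=0
[q^43] μ(1)=1,μ(43)=-1 ⇒ 0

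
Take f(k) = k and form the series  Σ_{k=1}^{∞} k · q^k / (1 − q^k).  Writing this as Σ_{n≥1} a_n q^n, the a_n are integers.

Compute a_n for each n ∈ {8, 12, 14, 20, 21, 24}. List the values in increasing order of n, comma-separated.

q^8  k|8↦f(k): 8:8 4:4 2:2 1:1  a_8=15
d|12:{1,2,3,4,6,12}  Σf=1+2+3+4+6+12=28
d|14:{1,2,7,14}  Σf=1+2+7+14=24
q^20  k|20↦f(k): 1:1 2:2 4:4 5:5 10:10 20:20  a_20=42
d|21:{21,7,3,1}  Σf=21+7+3+1=32
q^24  k|24↦f(k): 1:1 2:2 3:3 4:4 6:6 8:8 12:12 24:24  a_24=60

15, 28, 24, 42, 32, 60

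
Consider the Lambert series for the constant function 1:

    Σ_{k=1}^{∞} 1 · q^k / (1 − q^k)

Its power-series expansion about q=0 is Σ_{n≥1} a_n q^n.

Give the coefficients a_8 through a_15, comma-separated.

4, 3, 4, 2, 6, 2, 4, 4

d|8:{1,2,4,8}  Σf=1+1+1+1=4
d|9:{9,3,1}  Σf=1+1+1=3
n=10: 10·1 5·2 2·5 1·10  f→[1+1+1+1]=4
q^11  k|11↦f(k): 1:1 11:1  a_11=2
n=12: 1·12 2·6 3·4 4·3 6·2 12·1  f→[1+1+1+1+1+1]=6
[q^13] f(13)=1,f(1)=1 ⇒ 2
[q^14] f(1)=1,f(2)=1,f(7)=1,f(14)=1 ⇒ 4
n=15: 1·15 3·5 5·3 15·1  f→[1+1+1+1]=4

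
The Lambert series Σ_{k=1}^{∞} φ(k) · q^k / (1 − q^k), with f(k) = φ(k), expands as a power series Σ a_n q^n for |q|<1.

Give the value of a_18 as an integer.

n=18: 18·1 9·2 6·3 3·6 2·9 1·18  φ→[6+6+2+2+1+1]=18

a_18 = 18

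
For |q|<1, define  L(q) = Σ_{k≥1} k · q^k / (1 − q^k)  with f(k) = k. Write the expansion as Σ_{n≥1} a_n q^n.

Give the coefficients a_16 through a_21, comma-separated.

31, 18, 39, 20, 42, 32

n=16: 16·1 8·2 4·4 2·8 1·16  f→[16+8+4+2+1]=31
q^17  k|17↦f(k): 1:1 17:17  a_17=18
d|18:{18,9,6,3,2,1}  Σf=18+9+6+3+2+1=39
[q^19] f(1)=1,f(19)=19 ⇒ 20
[q^20] f(1)=1,f(2)=2,f(4)=4,f(5)=5,f(10)=10,f(20)=20 ⇒ 42
d|21:{1,3,7,21}  Σf=1+3+7+21=32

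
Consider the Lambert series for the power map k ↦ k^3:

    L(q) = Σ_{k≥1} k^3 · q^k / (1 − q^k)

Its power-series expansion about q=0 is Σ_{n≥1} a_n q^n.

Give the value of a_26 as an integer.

a_26 = 19782

[q^26] f(1)=1,f(2)=8,f(13)=2197,f(26)=17576 ⇒ 19782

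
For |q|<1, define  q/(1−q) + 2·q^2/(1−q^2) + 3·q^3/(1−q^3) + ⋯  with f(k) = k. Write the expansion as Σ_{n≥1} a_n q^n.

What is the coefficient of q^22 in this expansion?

n=22: 1·22 2·11 11·2 22·1  f→[1+2+11+22]=36

a_22 = 36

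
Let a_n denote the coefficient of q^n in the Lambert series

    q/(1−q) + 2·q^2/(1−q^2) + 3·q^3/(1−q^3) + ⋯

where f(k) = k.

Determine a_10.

a_10 = 18

d|10:{10,5,2,1}  Σf=10+5+2+1=18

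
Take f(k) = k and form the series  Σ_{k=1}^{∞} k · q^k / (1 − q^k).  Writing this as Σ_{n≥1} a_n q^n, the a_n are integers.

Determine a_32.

a_32 = 63

[q^32] f(32)=32,f(16)=16,f(8)=8,f(4)=4,f(2)=2,f(1)=1 ⇒ 63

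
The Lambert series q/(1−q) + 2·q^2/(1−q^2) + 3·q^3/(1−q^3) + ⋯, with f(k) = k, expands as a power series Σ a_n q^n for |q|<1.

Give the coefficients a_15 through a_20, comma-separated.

n=15: 1·15 3·5 5·3 15·1  f→[1+3+5+15]=24
d|16:{1,2,4,8,16}  Σf=1+2+4+8+16=31
d|17:{17,1}  Σf=17+1=18
[q^18] f(18)=18,f(9)=9,f(6)=6,f(3)=3,f(2)=2,f(1)=1 ⇒ 39
d|19:{19,1}  Σf=19+1=20
n=20: 1·20 2·10 4·5 5·4 10·2 20·1  f→[1+2+4+5+10+20]=42

24, 31, 18, 39, 20, 42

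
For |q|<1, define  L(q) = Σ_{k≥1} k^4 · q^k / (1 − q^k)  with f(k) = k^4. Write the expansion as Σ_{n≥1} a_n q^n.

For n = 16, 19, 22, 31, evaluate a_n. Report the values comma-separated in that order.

[q^16] f(16)=65536,f(8)=4096,f(4)=256,f(2)=16,f(1)=1 ⇒ 69905
n=19: 19·1 1·19  f→[130321+1]=130322
n=22: 22·1 11·2 2·11 1·22  f→[234256+14641+16+1]=248914
n=31: 31·1 1·31  f→[923521+1]=923522

69905, 130322, 248914, 923522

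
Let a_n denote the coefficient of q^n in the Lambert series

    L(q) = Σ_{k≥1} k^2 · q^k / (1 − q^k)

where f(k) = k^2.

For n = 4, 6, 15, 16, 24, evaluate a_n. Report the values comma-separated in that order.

21, 50, 260, 341, 850

n=4: 4·1 2·2 1·4  f→[16+4+1]=21
d|6:{1,2,3,6}  Σf=1+4+9+36=50
n=15: 15·1 5·3 3·5 1·15  f→[225+25+9+1]=260
[q^16] f(1)=1,f(2)=4,f(4)=16,f(8)=64,f(16)=256 ⇒ 341
[q^24] f(24)=576,f(12)=144,f(8)=64,f(6)=36,f(4)=16,f(3)=9,f(2)=4,f(1)=1 ⇒ 850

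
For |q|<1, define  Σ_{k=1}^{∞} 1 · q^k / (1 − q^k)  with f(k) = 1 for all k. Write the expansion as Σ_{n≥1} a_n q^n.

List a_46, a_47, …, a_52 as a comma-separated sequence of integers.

4, 2, 10, 3, 6, 4, 6

[q^46] f(1)=1,f(2)=1,f(23)=1,f(46)=1 ⇒ 4
n=47: 1·47 47·1  f→[1+1]=2
q^48  k|48↦f(k): 1:1 2:1 3:1 4:1 6:1 8:1 12:1 16:1 24:1 48:1  a_48=10
[q^49] f(1)=1,f(7)=1,f(49)=1 ⇒ 3
d|50:{1,2,5,10,25,50}  Σf=1+1+1+1+1+1=6
n=51: 1·51 3·17 17·3 51·1  f→[1+1+1+1]=4
d|52:{52,26,13,4,2,1}  Σf=1+1+1+1+1+1=6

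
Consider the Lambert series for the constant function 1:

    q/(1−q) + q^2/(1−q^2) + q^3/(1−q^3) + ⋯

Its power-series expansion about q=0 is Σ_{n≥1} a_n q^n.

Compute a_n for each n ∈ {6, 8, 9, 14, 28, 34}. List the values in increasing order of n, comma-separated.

4, 4, 3, 4, 6, 4

q^6  k|6↦f(k): 1:1 2:1 3:1 6:1  a_6=4
[q^8] f(8)=1,f(4)=1,f(2)=1,f(1)=1 ⇒ 4
q^9  k|9↦f(k): 9:1 3:1 1:1  a_9=3
q^14  k|14↦f(k): 14:1 7:1 2:1 1:1  a_14=4
[q^28] f(1)=1,f(2)=1,f(4)=1,f(7)=1,f(14)=1,f(28)=1 ⇒ 6
n=34: 34·1 17·2 2·17 1·34  f→[1+1+1+1]=4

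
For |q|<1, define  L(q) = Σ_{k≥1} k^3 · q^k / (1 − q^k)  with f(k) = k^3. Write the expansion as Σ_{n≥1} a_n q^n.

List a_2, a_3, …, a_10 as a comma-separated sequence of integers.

d|2:{2,1}  Σf=8+1=9
[q^3] f(1)=1,f(3)=27 ⇒ 28
[q^4] f(4)=64,f(2)=8,f(1)=1 ⇒ 73
[q^5] f(1)=1,f(5)=125 ⇒ 126
d|6:{6,3,2,1}  Σf=216+27+8+1=252
q^7  k|7↦f(k): 1:1 7:343  a_7=344
q^8  k|8↦f(k): 8:512 4:64 2:8 1:1  a_8=585
d|9:{1,3,9}  Σf=1+27+729=757
n=10: 1·10 2·5 5·2 10·1  f→[1+8+125+1000]=1134

9, 28, 73, 126, 252, 344, 585, 757, 1134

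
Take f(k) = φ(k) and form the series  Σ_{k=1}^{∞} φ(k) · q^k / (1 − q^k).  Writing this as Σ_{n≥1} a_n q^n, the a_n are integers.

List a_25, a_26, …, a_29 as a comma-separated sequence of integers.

[q^25] φ(25)=20,φ(5)=4,φ(1)=1 ⇒ 25
n=26: 26·1 13·2 2·13 1·26  φ→[12+12+1+1]=26
[q^27] φ(27)=18,φ(9)=6,φ(3)=2,φ(1)=1 ⇒ 27
n=28: 1·28 2·14 4·7 7·4 14·2 28·1  φ→[1+1+2+6+6+12]=28
[q^29] φ(1)=1,φ(29)=28 ⇒ 29

25, 26, 27, 28, 29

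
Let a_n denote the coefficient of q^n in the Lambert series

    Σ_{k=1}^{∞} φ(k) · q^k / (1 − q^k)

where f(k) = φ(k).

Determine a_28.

d|28:{1,2,4,7,14,28}  Σφ=1+1+2+6+6+12=28

a_28 = 28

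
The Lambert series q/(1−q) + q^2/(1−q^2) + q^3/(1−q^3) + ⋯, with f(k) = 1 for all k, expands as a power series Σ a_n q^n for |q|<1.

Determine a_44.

[q^44] f(1)=1,f(2)=1,f(4)=1,f(11)=1,f(22)=1,f(44)=1 ⇒ 6

a_44 = 6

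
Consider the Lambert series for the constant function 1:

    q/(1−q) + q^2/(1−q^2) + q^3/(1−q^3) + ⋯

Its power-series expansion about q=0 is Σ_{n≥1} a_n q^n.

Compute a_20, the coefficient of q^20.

[q^20] f(1)=1,f(2)=1,f(4)=1,f(5)=1,f(10)=1,f(20)=1 ⇒ 6

a_20 = 6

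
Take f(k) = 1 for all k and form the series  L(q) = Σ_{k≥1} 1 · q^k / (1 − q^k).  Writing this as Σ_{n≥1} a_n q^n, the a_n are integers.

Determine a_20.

a_20 = 6

q^20  k|20↦f(k): 20:1 10:1 5:1 4:1 2:1 1:1  a_20=6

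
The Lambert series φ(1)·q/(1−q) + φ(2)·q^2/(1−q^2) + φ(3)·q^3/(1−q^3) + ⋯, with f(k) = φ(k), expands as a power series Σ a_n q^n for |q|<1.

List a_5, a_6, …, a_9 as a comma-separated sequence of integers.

q^5  k|5↦φ(k): 1:1 5:4  a_5=5
q^6  k|6↦φ(k): 6:2 3:2 2:1 1:1  a_6=6
q^7  k|7↦φ(k): 7:6 1:1  a_7=7
q^8  k|8↦φ(k): 8:4 4:2 2:1 1:1  a_8=8
q^9  k|9↦φ(k): 9:6 3:2 1:1  a_9=9

5, 6, 7, 8, 9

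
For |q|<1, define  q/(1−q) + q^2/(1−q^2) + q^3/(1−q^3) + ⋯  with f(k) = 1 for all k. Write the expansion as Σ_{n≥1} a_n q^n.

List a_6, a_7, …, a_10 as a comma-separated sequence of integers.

q^6  k|6↦f(k): 6:1 3:1 2:1 1:1  a_6=4
d|7:{7,1}  Σf=1+1=2
q^8  k|8↦f(k): 8:1 4:1 2:1 1:1  a_8=4
d|9:{9,3,1}  Σf=1+1+1=3
[q^10] f(1)=1,f(2)=1,f(5)=1,f(10)=1 ⇒ 4

4, 2, 4, 3, 4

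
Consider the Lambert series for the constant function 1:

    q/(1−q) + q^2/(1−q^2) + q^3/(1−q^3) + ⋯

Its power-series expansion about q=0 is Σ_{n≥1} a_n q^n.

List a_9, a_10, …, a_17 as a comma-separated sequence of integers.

3, 4, 2, 6, 2, 4, 4, 5, 2

n=9: 1·9 3·3 9·1  f→[1+1+1]=3
q^10  k|10↦f(k): 1:1 2:1 5:1 10:1  a_10=4
q^11  k|11↦f(k): 1:1 11:1  a_11=2
n=12: 12·1 6·2 4·3 3·4 2·6 1·12  f→[1+1+1+1+1+1]=6
d|13:{13,1}  Σf=1+1=2
[q^14] f(1)=1,f(2)=1,f(7)=1,f(14)=1 ⇒ 4
q^15  k|15↦f(k): 1:1 3:1 5:1 15:1  a_15=4
n=16: 1·16 2·8 4·4 8·2 16·1  f→[1+1+1+1+1]=5
n=17: 1·17 17·1  f→[1+1]=2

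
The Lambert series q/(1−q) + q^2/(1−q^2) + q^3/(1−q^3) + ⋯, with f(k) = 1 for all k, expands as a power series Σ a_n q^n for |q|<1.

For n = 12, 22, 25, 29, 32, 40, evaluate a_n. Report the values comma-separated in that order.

6, 4, 3, 2, 6, 8

[q^12] f(1)=1,f(2)=1,f(3)=1,f(4)=1,f(6)=1,f(12)=1 ⇒ 6
n=22: 1·22 2·11 11·2 22·1  f→[1+1+1+1]=4
q^25  k|25↦f(k): 1:1 5:1 25:1  a_25=3
q^29  k|29↦f(k): 29:1 1:1  a_29=2
[q^32] f(1)=1,f(2)=1,f(4)=1,f(8)=1,f(16)=1,f(32)=1 ⇒ 6
[q^40] f(40)=1,f(20)=1,f(10)=1,f(8)=1,f(5)=1,f(4)=1,f(2)=1,f(1)=1 ⇒ 8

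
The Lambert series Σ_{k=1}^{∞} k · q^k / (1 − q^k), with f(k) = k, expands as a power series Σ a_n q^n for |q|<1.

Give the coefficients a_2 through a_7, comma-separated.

[q^2] f(2)=2,f(1)=1 ⇒ 3
q^3  k|3↦f(k): 3:3 1:1  a_3=4
n=4: 4·1 2·2 1·4  f→[4+2+1]=7
d|5:{5,1}  Σf=5+1=6
[q^6] f(1)=1,f(2)=2,f(3)=3,f(6)=6 ⇒ 12
n=7: 1·7 7·1  f→[1+7]=8

3, 4, 7, 6, 12, 8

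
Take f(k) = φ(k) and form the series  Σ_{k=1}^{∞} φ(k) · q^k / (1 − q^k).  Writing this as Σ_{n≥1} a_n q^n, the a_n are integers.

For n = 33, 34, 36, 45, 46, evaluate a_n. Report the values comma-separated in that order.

[q^33] φ(33)=20,φ(11)=10,φ(3)=2,φ(1)=1 ⇒ 33
n=34: 1·34 2·17 17·2 34·1  φ→[1+1+16+16]=34
d|36:{36,18,12,9,6,4,3,2,1}  Σφ=12+6+4+6+2+2+2+1+1=36
[q^45] φ(45)=24,φ(15)=8,φ(9)=6,φ(5)=4,φ(3)=2,φ(1)=1 ⇒ 45
n=46: 46·1 23·2 2·23 1·46  φ→[22+22+1+1]=46

33, 34, 36, 45, 46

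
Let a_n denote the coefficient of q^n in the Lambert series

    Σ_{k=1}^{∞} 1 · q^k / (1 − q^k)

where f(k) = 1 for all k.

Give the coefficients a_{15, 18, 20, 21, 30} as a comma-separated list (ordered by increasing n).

d|15:{1,3,5,15}  Σf=1+1+1+1=4
d|18:{18,9,6,3,2,1}  Σf=1+1+1+1+1+1=6
[q^20] f(20)=1,f(10)=1,f(5)=1,f(4)=1,f(2)=1,f(1)=1 ⇒ 6
[q^21] f(21)=1,f(7)=1,f(3)=1,f(1)=1 ⇒ 4
q^30  k|30↦f(k): 30:1 15:1 10:1 6:1 5:1 3:1 2:1 1:1  a_30=8

4, 6, 6, 4, 8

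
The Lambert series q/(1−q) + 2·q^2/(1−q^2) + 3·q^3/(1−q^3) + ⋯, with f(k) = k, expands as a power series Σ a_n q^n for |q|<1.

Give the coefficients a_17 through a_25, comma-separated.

18, 39, 20, 42, 32, 36, 24, 60, 31

[q^17] f(1)=1,f(17)=17 ⇒ 18
n=18: 18·1 9·2 6·3 3·6 2·9 1·18  f→[18+9+6+3+2+1]=39
n=19: 19·1 1·19  f→[19+1]=20
d|20:{1,2,4,5,10,20}  Σf=1+2+4+5+10+20=42
[q^21] f(21)=21,f(7)=7,f(3)=3,f(1)=1 ⇒ 32
q^22  k|22↦f(k): 1:1 2:2 11:11 22:22  a_22=36
[q^23] f(1)=1,f(23)=23 ⇒ 24
[q^24] f(1)=1,f(2)=2,f(3)=3,f(4)=4,f(6)=6,f(8)=8,f(12)=12,f(24)=24 ⇒ 60
n=25: 1·25 5·5 25·1  f→[1+5+25]=31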